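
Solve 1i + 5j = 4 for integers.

Step 1: Check solvability.
gcd(1, 5) = 1
Since 1 divides 4, solutions exist.

Step 2: Apply extended Euclidean algorithm to find gcd.
We find integers such that 1*x0 + 5*y0 = 1

Step 3: Scale the particular solution.
Multiply by 4/1 = 4:
i = 4, j = 0

Step 4: Verify.
1*(4) + 5*(0) = 4 = 4 ✓

i = 4, j = 0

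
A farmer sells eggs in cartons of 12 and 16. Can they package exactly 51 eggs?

We need non-negative a, b with 12a + 16b = 51.
gcd(12, 16) = 4, and 4 does not divide 51.
No integer solutions exist.

No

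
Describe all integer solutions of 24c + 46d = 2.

Step 1: Compute gcd(24, 46) = 2.
Since 2 divides 2, solutions exist.

Step 2: Find a particular solution using extended Euclidean algorithm.
We get c₀ = 2, d₀ = -1.
Check: 24*2 + 46*-1 = 2 = 2 ✓

Step 3: Write the general solution.
c = 2 + (46/2)t = 2 + 23t
d = -1 - (24/2)t = -1 - 12t
for any integer t.

c = 2 + 23t, d = -1 - 12t for integer t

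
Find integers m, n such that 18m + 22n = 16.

Step 1: Check solvability.
gcd(18, 22) = 2
Since 2 divides 16, solutions exist.

Step 2: Apply extended Euclidean algorithm to find gcd.
We find integers such that 18*x0 + 22*y0 = 2

Step 3: Scale the particular solution.
Multiply by 16/2 = 8:
m = 40, n = -32

Step 4: Verify.
18*(40) + 22*(-32) = 16 = 16 ✓

m = 40, n = -32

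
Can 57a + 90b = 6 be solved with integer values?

Step 1: Compute gcd(57, 90).
gcd(57, 90) = 3

Step 2: Check divisibility.
Does 3 divide 6? 6 = 3 x 2, so yes.

By the theorem on linear Diophantine equations, 57a + 90b = 6 has integer solutions if and only if gcd(57, 90) divides 6. Since 3 | 6, solutions exist.

Yes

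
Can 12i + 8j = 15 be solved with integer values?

Step 1: Compute gcd(12, 8).
gcd(12, 8) = 4

Step 2: Check divisibility.
Does 4 divide 15? 15 = 4 x 3 + 3, so no.

By the theorem on linear Diophantine equations, 12i + 8j = 15 has integer solutions if and only if gcd(12, 8) divides 15. Since 4 does not divide 15, no solutions exist.

No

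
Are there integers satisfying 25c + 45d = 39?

Step 1: Compute gcd(25, 45).
gcd(25, 45) = 5

Step 2: Check divisibility.
Does 5 divide 39? 39 = 5 x 7 + 4, so no.

By the theorem on linear Diophantine equations, 25c + 45d = 39 has integer solutions if and only if gcd(25, 45) divides 39. Since 5 does not divide 39, no solutions exist.

No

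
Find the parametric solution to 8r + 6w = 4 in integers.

Step 1: Compute gcd(8, 6) = 2.
Since 2 divides 4, solutions exist.

Step 2: Find a particular solution using extended Euclidean algorithm.
We get r₀ = 2, w₀ = -2.
Check: 8*2 + 6*-2 = 4 = 4 ✓

Step 3: Write the general solution.
r = 2 + (6/2)t = 2 + 3t
w = -2 - (8/2)t = -2 - 4t
for any integer t.

r = 2 + 3t, w = -2 - 4t for integer t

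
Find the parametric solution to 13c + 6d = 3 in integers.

Step 1: Compute gcd(13, 6) = 1.
Since 1 divides 3, solutions exist.

Step 2: Find a particular solution using extended Euclidean algorithm.
We get c₀ = 3, d₀ = -6.
Check: 13*3 + 6*-6 = 3 = 3 ✓

Step 3: Write the general solution.
c = 3 + (6/1)t = 3 + 6t
d = -6 - (13/1)t = -6 - 13t
for any integer t.

c = 3 + 6t, d = -6 - 13t for integer t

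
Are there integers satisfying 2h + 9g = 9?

Step 1: Compute gcd(2, 9).
gcd(2, 9) = 1

Step 2: Check divisibility.
Does 1 divide 9? 9 = 1 x 9, so yes.

By the theorem on linear Diophantine equations, 2h + 9g = 9 has integer solutions if and only if gcd(2, 9) divides 9. Since 1 | 9, solutions exist.

Yes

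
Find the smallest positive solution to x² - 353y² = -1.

We need x² = 353y² - 1. Try successive y:
y = 1: x² = 353·1² - 1 = 352, not a perfect square
y = 2: x² = 353·2² - 1 = 1411, not a perfect square
y = 3: x² = 353·3² - 1 = 3176, not a perfect square
...
y = 3793: x² = 353·3793² - 1 = 5078557696 = 71264² ✓
Check: 71264² - 353·3793² = 5078557696 - 5078557697 = -1 ✓

x = 71264, y = 3793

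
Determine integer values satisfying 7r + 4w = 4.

Step 1: Check solvability.
gcd(7, 4) = 1
Since 1 divides 4, solutions exist.

Step 2: Apply extended Euclidean algorithm to find gcd.
We find integers such that 7*x0 + 4*y0 = 1

Step 3: Scale the particular solution.
Multiply by 4/1 = 4:
r = -4, w = 8

Step 4: Verify.
7*(-4) + 4*(8) = 4 = 4 ✓

r = -4, w = 8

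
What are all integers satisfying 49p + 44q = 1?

Step 1: Compute gcd(49, 44) = 1.
Since 1 divides 1, solutions exist.

Step 2: Find a particular solution using extended Euclidean algorithm.
We get p₀ = 9, q₀ = -10.
Check: 49*9 + 44*-10 = 1 = 1 ✓

Step 3: Write the general solution.
p = 9 + (44/1)t = 9 + 44t
q = -10 - (49/1)t = -10 - 49t
for any integer t.

p = 9 + 44t, q = -10 - 49t for integer t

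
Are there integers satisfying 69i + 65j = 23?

Step 1: Compute gcd(69, 65).
gcd(69, 65) = 1

Step 2: Check divisibility.
Does 1 divide 23? 23 = 1 x 23, so yes.

By the theorem on linear Diophantine equations, 69i + 65j = 23 has integer solutions if and only if gcd(69, 65) divides 23. Since 1 | 23, solutions exist.

Yes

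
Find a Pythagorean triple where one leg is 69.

We need the other leg and hypotenuse such that 69² + x² = c².
Take x = 260, c = 269: 69² + 260² = 4761 + 67600 = 72361 = 269² ✓
Triple: (69, 260, 269)

(69, 260, 269)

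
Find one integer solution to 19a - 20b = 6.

Step 1: Check solvability.
gcd(19, 20) = 1
Since 1 divides 6, solutions exist.

Step 2: Apply extended Euclidean algorithm to find gcd.
We find integers such that 19*x0 + 20*y0 = 1

Step 3: Scale the particular solution.
Multiply by 6/1 = 6:
a = -6, b = -6

Step 4: Verify.
19*(-6) - 20*(-6) = 6 = 6 ✓

a = -6, b = -6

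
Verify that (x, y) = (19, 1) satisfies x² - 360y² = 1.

Compute x² = 19² = 361
Compute 360y² = 360·1² = 360·1 = 360
x² - 360y² = 361 - 360 = 1
Since this equals 1, (19, 1) is a solution.

Yes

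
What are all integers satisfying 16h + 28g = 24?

Step 1: Compute gcd(16, 28) = 4.
Since 4 divides 24, solutions exist.

Step 2: Find a particular solution using extended Euclidean algorithm.
We get h₀ = 12, g₀ = -6.
Check: 16*12 + 28*-6 = 24 = 24 ✓

Step 3: Write the general solution.
h = 12 + (28/4)t = 12 + 7t
g = -6 - (16/4)t = -6 - 4t
for any integer t.

h = 12 + 7t, g = -6 - 4t for integer t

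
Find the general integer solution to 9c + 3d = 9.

Step 1: Compute gcd(9, 3) = 3.
Since 3 divides 9, solutions exist.

Step 2: Find a particular solution using extended Euclidean algorithm.
We get c₀ = 0, d₀ = 3.
Check: 9*0 + 3*3 = 9 = 9 ✓

Step 3: Write the general solution.
c = 0 + (3/3)t = 0 + 1t
d = 3 - (9/3)t = 3 - 3t
for any integer t.

c = 0 + 1t, d = 3 - 3t for integer t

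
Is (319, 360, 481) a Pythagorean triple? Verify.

Compute a² + b² = 319² + 360² = 101761 + 129600 = 231361
Compute c² = 481² = 231361
Since 231361 = 231361, confirmed.

Yes, it is a Pythagorean triple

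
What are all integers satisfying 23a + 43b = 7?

Step 1: Compute gcd(23, 43) = 1.
Since 1 divides 7, solutions exist.

Step 2: Find a particular solution using extended Euclidean algorithm.
We get a₀ = 105, b₀ = -56.
Check: 23*105 + 43*-56 = 7 = 7 ✓

Step 3: Write the general solution.
a = 105 + (43/1)t = 105 + 43t
b = -56 - (23/1)t = -56 - 23t
for any integer t.

a = 105 + 43t, b = -56 - 23t for integer t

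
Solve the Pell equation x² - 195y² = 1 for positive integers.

We seek the smallest positive integers (x, y) with x² - 195y² = 1, i.e., x² = 195y² + 1.
Try successive y values:
y = 1: x² = 195·1² + 1 = 196, x = 14 ✓

Verify: 14² - 195·1² = 196 - 195 = 1 ✓

x = 14, y = 1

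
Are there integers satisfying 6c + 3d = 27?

Step 1: Compute gcd(6, 3).
gcd(6, 3) = 3

Step 2: Check divisibility.
Does 3 divide 27? 27 = 3 x 9, so yes.

By the theorem on linear Diophantine equations, 6c + 3d = 27 has integer solutions if and only if gcd(6, 3) divides 27. Since 3 | 27, solutions exist.

Yes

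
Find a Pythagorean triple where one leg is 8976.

We need the other leg and hypotenuse such that 8976² + x² = c².
Take x = 4032, c = 9840: 8976² + 4032² = 80568576 + 16257024 = 96825600 = 9840² ✓
Triple: (8976, 4032, 9840)

(8976, 4032, 9840)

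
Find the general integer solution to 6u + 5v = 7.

Step 1: Compute gcd(6, 5) = 1.
Since 1 divides 7, solutions exist.

Step 2: Find a particular solution using extended Euclidean algorithm.
We get u₀ = 7, v₀ = -7.
Check: 6*7 + 5*-7 = 7 = 7 ✓

Step 3: Write the general solution.
u = 7 + (5/1)t = 7 + 5t
v = -7 - (6/1)t = -7 - 6t
for any integer t.

u = 7 + 5t, v = -7 - 6t for integer t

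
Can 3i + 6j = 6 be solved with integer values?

Step 1: Compute gcd(3, 6).
gcd(3, 6) = 3

Step 2: Check divisibility.
Does 3 divide 6? 6 = 3 x 2, so yes.

By the theorem on linear Diophantine equations, 3i + 6j = 6 has integer solutions if and only if gcd(3, 6) divides 6. Since 3 | 6, solutions exist.

Yes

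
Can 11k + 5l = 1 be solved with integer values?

Step 1: Compute gcd(11, 5).
gcd(11, 5) = 1

Step 2: Check divisibility.
Does 1 divide 1? 1 = 1 x 1, so yes.

By the theorem on linear Diophantine equations, 11k + 5l = 1 has integer solutions if and only if gcd(11, 5) divides 1. Since 1 | 1, solutions exist.

Yes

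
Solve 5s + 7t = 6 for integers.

Step 1: Check solvability.
gcd(5, 7) = 1
Since 1 divides 6, solutions exist.

Step 2: Apply extended Euclidean algorithm to find gcd.
We find integers such that 5*x0 + 7*y0 = 1

Step 3: Scale the particular solution.
Multiply by 6/1 = 6:
s = 18, t = -12

Step 4: Verify.
5*(18) + 7*(-12) = 6 = 6 ✓

s = 18, t = -12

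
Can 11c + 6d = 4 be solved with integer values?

Step 1: Compute gcd(11, 6).
gcd(11, 6) = 1

Step 2: Check divisibility.
Does 1 divide 4? 4 = 1 x 4, so yes.

By the theorem on linear Diophantine equations, 11c + 6d = 4 has integer solutions if and only if gcd(11, 6) divides 4. Since 1 | 4, solutions exist.

Yes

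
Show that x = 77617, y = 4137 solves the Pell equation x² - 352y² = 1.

Compute x² = 77617² = 6024398689
Compute 352y² = 352·4137² = 352·17114769 = 6024398688
x² - 352y² = 6024398689 - 6024398688 = 1
Since this equals 1, (77617, 4137) is a solution.

Yes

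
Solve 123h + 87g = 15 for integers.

Step 1: Check solvability.
gcd(123, 87) = 3
Since 3 divides 15, solutions exist.

Step 2: Apply extended Euclidean algorithm to find gcd.
We find integers such that 123*x0 + 87*y0 = 3

Step 3: Scale the particular solution.
Multiply by 15/3 = 5:
h = -60, g = 85

Step 4: Verify.
123*(-60) + 87*(85) = 15 = 15 ✓

h = -60, g = 85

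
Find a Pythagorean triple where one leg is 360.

We need the other leg and hypotenuse such that 360² + x² = c².
Take x = 224, c = 424: 360² + 224² = 129600 + 50176 = 179776 = 424² ✓
Triple: (360, 224, 424)

(360, 224, 424)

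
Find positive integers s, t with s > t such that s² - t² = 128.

Factor: s² - t² = (s+t)(s-t) = 128.
We need two factors of 128 with the same parity.
Use s+t = 64 and s-t = 2 (product 64·2 = 128).
Adding: 2s = 66, so s = 33.
Subtracting: 2t = 62, so t = 31.
Check: 33² - 31² = 1089 - 961 = 128 ✓

s = 33, t = 31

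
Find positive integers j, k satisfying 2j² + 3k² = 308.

Try small values of j and check whether (308 - 2j²)/3 is a perfect square.
j = 2: 2·2² = 8, so 3k² = 308 - 8 = 300, giving k² = 100, k = 10.
Check: 2·2² + 3·10² = 8 + 300 = 308 ✓

j = 2, k = 10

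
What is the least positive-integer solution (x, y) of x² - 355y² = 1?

We seek the smallest positive integers (x, y) with x² - 355y² = 1, i.e., x² = 355y² + 1.
Try successive y values:
y = 1: x² = 355·1² + 1 = 356, not a perfect square
y = 2: x² = 355·2² + 1 = 1421, not a perfect square
y = 3: x² = 355·3² + 1 = 3196, not a perfect square
... continuing the search (or via continued fractions) ...
y = 50676: x² = 355·50676² + 1 = 911660226481, x = 954809 ✓

Verify: 954809² - 355·50676² = 911660226481 - 911660226480 = 1 ✓

x = 954809, y = 50676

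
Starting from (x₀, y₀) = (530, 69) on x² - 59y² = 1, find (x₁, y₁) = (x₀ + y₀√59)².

Solutions to x² - Dy² = 1 are generated by powers of (x₀ + y₀√D).
The next solution satisfies x₁ + y₁√59 = (x₀ + y₀√59)², giving:
x₁ = x₀² + 59y₀² = 530² + 59·69² = 280900 + 280899 = 561799
y₁ = 2x₀y₀ = 2·530·69 = 73140

Verify: 561799² - 59·73140² = 315618116401 - 315618116400 = 1 ✓

x = 561799, y = 73140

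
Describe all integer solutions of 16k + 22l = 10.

Step 1: Compute gcd(16, 22) = 2.
Since 2 divides 10, solutions exist.

Step 2: Find a particular solution using extended Euclidean algorithm.
We get k₀ = -20, l₀ = 15.
Check: 16*-20 + 22*15 = 10 = 10 ✓

Step 3: Write the general solution.
k = -20 + (22/2)t = -20 + 11t
l = 15 - (16/2)t = 15 - 8t
for any integer t.

k = -20 + 11t, l = 15 - 8t for integer t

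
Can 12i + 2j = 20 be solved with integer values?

Step 1: Compute gcd(12, 2).
gcd(12, 2) = 2

Step 2: Check divisibility.
Does 2 divide 20? 20 = 2 x 10, so yes.

By the theorem on linear Diophantine equations, 12i + 2j = 20 has integer solutions if and only if gcd(12, 2) divides 20. Since 2 | 20, solutions exist.

Yes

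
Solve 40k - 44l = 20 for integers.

Step 1: Check solvability.
gcd(40, 44) = 4
Since 4 divides 20, solutions exist.

Step 2: Apply extended Euclidean algorithm to find gcd.
We find integers such that 40*x0 + 44*y0 = 4

Step 3: Scale the particular solution.
Multiply by 20/4 = 5:
k = -5, l = -5

Step 4: Verify.
40*(-5) - 44*(-5) = 20 = 20 ✓

k = -5, l = -5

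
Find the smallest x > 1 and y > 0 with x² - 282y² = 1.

We seek the smallest positive integers (x, y) with x² - 282y² = 1, i.e., x² = 282y² + 1.
Try successive y values:
y = 1: x² = 282·1² + 1 = 283, not a perfect square
y = 2: x² = 282·2² + 1 = 1129, not a perfect square
y = 3: x² = 282·3² + 1 = 2539, not a perfect square
... continuing the search (or via continued fractions) ...
y = 140: x² = 282·140² + 1 = 5527201, x = 2351 ✓

Verify: 2351² - 282·140² = 5527201 - 5527200 = 1 ✓

x = 2351, y = 140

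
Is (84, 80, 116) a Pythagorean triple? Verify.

Compute a² + b² = 84² + 80² = 7056 + 6400 = 13456
Compute c² = 116² = 13456
Since 13456 = 13456, confirmed.

Yes, it is a Pythagorean triple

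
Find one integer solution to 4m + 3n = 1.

Step 1: Check solvability.
gcd(4, 3) = 1
Since 1 divides 1, solutions exist.

Step 2: Apply extended Euclidean algorithm to find gcd.
We find integers such that 4*x0 + 3*y0 = 1

Step 3: Scale the particular solution.
Multiply by 1/1 = 1:
m = 1, n = -1

Step 4: Verify.
4*(1) + 3*(-1) = 1 = 1 ✓

m = 1, n = -1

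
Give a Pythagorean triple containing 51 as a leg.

We need the other leg and hypotenuse such that 51² + x² = c².
Take x = 1300, c = 1301: 51² + 1300² = 2601 + 1690000 = 1692601 = 1301² ✓
Triple: (51, 1300, 1301)

(51, 1300, 1301)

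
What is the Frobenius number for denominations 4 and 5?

For two coprime denominations a and b, the Frobenius number (largest value not representable as a non-negative combination) is ab - a - b.
Here gcd(4, 5) = 1, so they are coprime.
F(4, 5) = 4·5 - 4 - 5 = 20 - 9 = 11

11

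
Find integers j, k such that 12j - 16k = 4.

Step 1: Check solvability.
gcd(12, 16) = 4
Since 4 divides 4, solutions exist.

Step 2: Apply extended Euclidean algorithm to find gcd.
We find integers such that 12*x0 + 16*y0 = 4

Step 3: Scale the particular solution.
Multiply by 4/4 = 1:
j = -1, k = -1

Step 4: Verify.
12*(-1) - 16*(-1) = 4 = 4 ✓

j = -1, k = -1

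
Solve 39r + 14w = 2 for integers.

Step 1: Check solvability.
gcd(39, 14) = 1
Since 1 divides 2, solutions exist.

Step 2: Apply extended Euclidean algorithm to find gcd.
We find integers such that 39*x0 + 14*y0 = 1

Step 3: Scale the particular solution.
Multiply by 2/1 = 2:
r = -10, w = 28

Step 4: Verify.
39*(-10) + 14*(28) = 2 = 2 ✓

r = -10, w = 28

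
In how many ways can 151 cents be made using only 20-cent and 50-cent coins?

We need non-negative integers (x, y) with 20x + 50y = 151.
For each x from 0 to 7, check if (151 - 20x) is a non-negative multiple of 50.
Solutions (x, y): none
Count: 0

0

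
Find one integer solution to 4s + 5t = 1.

Step 1: Check solvability.
gcd(4, 5) = 1
Since 1 divides 1, solutions exist.

Step 2: Apply extended Euclidean algorithm to find gcd.
We find integers such that 4*x0 + 5*y0 = 1

Step 3: Scale the particular solution.
Multiply by 1/1 = 1:
s = -1, t = 1

Step 4: Verify.
4*(-1) + 5*(1) = 1 = 1 ✓

s = -1, t = 1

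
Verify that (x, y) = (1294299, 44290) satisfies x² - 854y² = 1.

Compute x² = 1294299² = 1675209901401
Compute 854y² = 854·44290² = 854·1961604100 = 1675209901400
x² - 854y² = 1675209901401 - 1675209901400 = 1
Since this equals 1, (1294299, 44290) is a solution.

Yes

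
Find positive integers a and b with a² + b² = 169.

We need to find integers a, b > 0 such that a² + b² = 169.
Trying a = 5: b² = 169 - 5² = 169 - 25 = 144
b = 12
Check: 5² + 12² = 25 + 144 = 169 ✓

169 = 5² + 12²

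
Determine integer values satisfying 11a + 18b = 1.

Step 1: Check solvability.
gcd(11, 18) = 1
Since 1 divides 1, solutions exist.

Step 2: Apply extended Euclidean algorithm to find gcd.
We find integers such that 11*x0 + 18*y0 = 1

Step 3: Scale the particular solution.
Multiply by 1/1 = 1:
a = 5, b = -3

Step 4: Verify.
11*(5) + 18*(-3) = 1 = 1 ✓

a = 5, b = -3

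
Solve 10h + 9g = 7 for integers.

Step 1: Check solvability.
gcd(10, 9) = 1
Since 1 divides 7, solutions exist.

Step 2: Apply extended Euclidean algorithm to find gcd.
We find integers such that 10*x0 + 9*y0 = 1

Step 3: Scale the particular solution.
Multiply by 7/1 = 7:
h = 7, g = -7

Step 4: Verify.
10*(7) + 9*(-7) = 7 = 7 ✓

h = 7, g = -7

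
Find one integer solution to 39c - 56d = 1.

Step 1: Check solvability.
gcd(39, 56) = 1
Since 1 divides 1, solutions exist.

Step 2: Apply extended Euclidean algorithm to find gcd.
We find integers such that 39*x0 + 56*y0 = 1

Step 3: Scale the particular solution.
Multiply by 1/1 = 1:
c = 23, d = 16

Step 4: Verify.
39*(23) - 56*(16) = 1 = 1 ✓

c = 23, d = 16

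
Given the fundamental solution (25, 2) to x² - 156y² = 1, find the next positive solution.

Solutions to x² - Dy² = 1 are generated by powers of (x₀ + y₀√D).
The next solution satisfies x₁ + y₁√156 = (x₀ + y₀√156)², giving:
x₁ = x₀² + 156y₀² = 25² + 156·2² = 625 + 624 = 1249
y₁ = 2x₀y₀ = 2·25·2 = 100

Verify: 1249² - 156·100² = 1560001 - 1560000 = 1 ✓

x = 1249, y = 100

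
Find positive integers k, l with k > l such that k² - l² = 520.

Factor: k² - l² = (k+l)(k-l) = 520.
We need two factors of 520 with the same parity.
Use k+l = 260 and k-l = 2 (product 260·2 = 520).
Adding: 2k = 262, so k = 131.
Subtracting: 2l = 258, so l = 129.
Check: 131² - 129² = 17161 - 16641 = 520 ✓

k = 131, l = 129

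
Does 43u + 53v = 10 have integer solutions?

Step 1: Compute gcd(43, 53).
gcd(43, 53) = 1

Step 2: Check divisibility.
Does 1 divide 10? 10 = 1 x 10, so yes.

By the theorem on linear Diophantine equations, 43u + 53v = 10 has integer solutions if and only if gcd(43, 53) divides 10. Since 1 | 10, solutions exist.

Yes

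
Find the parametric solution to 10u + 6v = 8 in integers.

Step 1: Compute gcd(10, 6) = 2.
Since 2 divides 8, solutions exist.

Step 2: Find a particular solution using extended Euclidean algorithm.
We get u₀ = -4, v₀ = 8.
Check: 10*-4 + 6*8 = 8 = 8 ✓

Step 3: Write the general solution.
u = -4 + (6/2)t = -4 + 3t
v = 8 - (10/2)t = 8 - 5t
for any integer t.

u = -4 + 3t, v = 8 - 5t for integer t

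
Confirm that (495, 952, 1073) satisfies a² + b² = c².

Compute a² + b² = 495² + 952² = 245025 + 906304 = 1151329
Compute c² = 1073² = 1151329
Since 1151329 = 1151329, confirmed.

Yes, it is a Pythagorean triple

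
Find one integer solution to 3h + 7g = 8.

Step 1: Check solvability.
gcd(3, 7) = 1
Since 1 divides 8, solutions exist.

Step 2: Apply extended Euclidean algorithm to find gcd.
We find integers such that 3*x0 + 7*y0 = 1

Step 3: Scale the particular solution.
Multiply by 8/1 = 8:
h = -16, g = 8

Step 4: Verify.
3*(-16) + 7*(8) = 8 = 8 ✓

h = -16, g = 8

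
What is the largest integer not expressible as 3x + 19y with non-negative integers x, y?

For two coprime denominations a and b, the Frobenius number (largest value not representable as a non-negative combination) is ab - a - b.
Here gcd(3, 19) = 1, so they are coprime.
F(3, 19) = 3·19 - 3 - 19 = 57 - 22 = 35

35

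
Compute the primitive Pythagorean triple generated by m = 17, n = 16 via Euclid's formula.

a = m² - n² = 17² - 16² = 289 - 256 = 33
b = 2mn = 2·17·16 = 544
c = m² + n² = 289 + 256 = 545
Verify: 33² + 544² = 1089 + 295936 = 297025 = 545² ✓

(33, 544, 545)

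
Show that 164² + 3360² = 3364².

Compute a² + b² = 164² + 3360² = 26896 + 11289600 = 11316496
Compute c² = 3364² = 11316496
Since 11316496 = 11316496, confirmed.

Yes, it is a Pythagorean triple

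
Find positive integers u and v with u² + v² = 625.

We need to find integers u, v > 0 such that u² + v² = 625.
Trying u = 7: v² = 625 - 7² = 625 - 49 = 576
v = 24
Check: 7² + 24² = 49 + 576 = 625 ✓

625 = 7² + 24²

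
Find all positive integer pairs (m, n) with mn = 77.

The positive divisors of 77 are: 1, 7, 11, 77.
Each divisor d gives the pair (d, 77/d):
(1, 77), (7, 11), (11, 7), (77, 1)

(1, 77), (7, 11), (11, 7), (77, 1)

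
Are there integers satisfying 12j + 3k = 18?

Step 1: Compute gcd(12, 3).
gcd(12, 3) = 3

Step 2: Check divisibility.
Does 3 divide 18? 18 = 3 x 6, so yes.

By the theorem on linear Diophantine equations, 12j + 3k = 18 has integer solutions if and only if gcd(12, 3) divides 18. Since 3 | 18, solutions exist.

Yes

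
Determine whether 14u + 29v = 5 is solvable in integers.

Step 1: Compute gcd(14, 29).
gcd(14, 29) = 1

Step 2: Check divisibility.
Does 1 divide 5? 5 = 1 x 5, so yes.

By the theorem on linear Diophantine equations, 14u + 29v = 5 has integer solutions if and only if gcd(14, 29) divides 5. Since 1 | 5, solutions exist.

Yes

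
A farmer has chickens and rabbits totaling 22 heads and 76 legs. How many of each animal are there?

Let c = chickens, r = rabbits.
Heads: c + r = 22
Legs: 2c + 4r = 76
From the first equation, c = 22 - r. Substitute:
2(22 - r) + 4r = 76
44 + 2r = 76
r = (76 - 44)/2 = 16
c = 22 - 16 = 6

Chickens: 6, Rabbits: 16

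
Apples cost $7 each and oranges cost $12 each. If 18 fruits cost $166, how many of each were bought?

Let a = apples, o = oranges.
a + o = 18
7a + 12o = 166
Substitute o = 18 - a:
7a + 12(18 - a) = 166
(7 - 12)a = 166 - 216
-5a = -50
a = 10, o = 18 - 10 = 8

Apples: 10, Oranges: 8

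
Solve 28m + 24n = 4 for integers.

Step 1: Check solvability.
gcd(28, 24) = 4
Since 4 divides 4, solutions exist.

Step 2: Apply extended Euclidean algorithm to find gcd.
We find integers such that 28*x0 + 24*y0 = 4

Step 3: Scale the particular solution.
Multiply by 4/4 = 1:
m = 1, n = -1

Step 4: Verify.
28*(1) + 24*(-1) = 4 = 4 ✓

m = 1, n = -1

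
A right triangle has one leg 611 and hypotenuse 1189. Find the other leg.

b² = c² - a² = 1413721 - 373321 = 1040400
b = 1020

1020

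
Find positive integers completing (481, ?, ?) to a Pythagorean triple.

We need the other leg and hypotenuse such that 481² + x² = c².
Take x = 600, c = 769: 481² + 600² = 231361 + 360000 = 591361 = 769² ✓
Triple: (481, 600, 769)

(481, 600, 769)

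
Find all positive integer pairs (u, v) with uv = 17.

The positive divisors of 17 are: 1, 17.
Each divisor d gives the pair (d, 17/d):
(1, 17), (17, 1)

(1, 17), (17, 1)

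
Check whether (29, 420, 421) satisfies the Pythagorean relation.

Compute a² + b²:
29² + 420² = 841 + 176400 = 177241
Compute c²:
421² = 177241
Since 177241 = 177241, it is a Pythagorean triple.

Yes, it is a Pythagorean triple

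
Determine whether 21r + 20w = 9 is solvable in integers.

Step 1: Compute gcd(21, 20).
gcd(21, 20) = 1

Step 2: Check divisibility.
Does 1 divide 9? 9 = 1 x 9, so yes.

By the theorem on linear Diophantine equations, 21r + 20w = 9 has integer solutions if and only if gcd(21, 20) divides 9. Since 1 | 9, solutions exist.

Yes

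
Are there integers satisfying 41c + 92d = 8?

Step 1: Compute gcd(41, 92).
gcd(41, 92) = 1

Step 2: Check divisibility.
Does 1 divide 8? 8 = 1 x 8, so yes.

By the theorem on linear Diophantine equations, 41c + 92d = 8 has integer solutions if and only if gcd(41, 92) divides 8. Since 1 | 8, solutions exist.

Yes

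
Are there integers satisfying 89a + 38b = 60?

Step 1: Compute gcd(89, 38).
gcd(89, 38) = 1

Step 2: Check divisibility.
Does 1 divide 60? 60 = 1 x 60, so yes.

By the theorem on linear Diophantine equations, 89a + 38b = 60 has integer solutions if and only if gcd(89, 38) divides 60. Since 1 | 60, solutions exist.

Yes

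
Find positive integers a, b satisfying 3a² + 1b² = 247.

Try small values of a and check whether (247 - 3a²)/1 is a perfect square.
a = 7: 3·7² = 147, so 1b² = 247 - 147 = 100, giving b² = 100, b = 10.
Check: 3·7² + 1·10² = 147 + 100 = 247 ✓

a = 7, b = 10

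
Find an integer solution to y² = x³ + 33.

Try small integer x values and check whether x³ + 33 is a perfect square.
x = -2: x³ + 33 = -2³ + 33 = -8 + 33 = 25
Is 25 a perfect square? 5² = 25 ✓
So (x, y) = (-2, 5) is a solution.

x = -2, y = 5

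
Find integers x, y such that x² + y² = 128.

We need to find integers x, y > 0 such that x² + y² = 128.
Trying x = 8: y² = 128 - 8² = 128 - 64 = 64
y = 8
Check: 8² + 8² = 64 + 64 = 128 ✓

128 = 8² + 8²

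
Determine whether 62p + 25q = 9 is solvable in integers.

Step 1: Compute gcd(62, 25).
gcd(62, 25) = 1

Step 2: Check divisibility.
Does 1 divide 9? 9 = 1 x 9, so yes.

By the theorem on linear Diophantine equations, 62p + 25q = 9 has integer solutions if and only if gcd(62, 25) divides 9. Since 1 | 9, solutions exist.

Yes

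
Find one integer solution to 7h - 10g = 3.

Step 1: Check solvability.
gcd(7, 10) = 1
Since 1 divides 3, solutions exist.

Step 2: Apply extended Euclidean algorithm to find gcd.
We find integers such that 7*x0 + 10*y0 = 1

Step 3: Scale the particular solution.
Multiply by 3/1 = 3:
h = 9, g = 6

Step 4: Verify.
7*(9) - 10*(6) = 3 = 3 ✓

h = 9, g = 6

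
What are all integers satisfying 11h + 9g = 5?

Step 1: Compute gcd(11, 9) = 1.
Since 1 divides 5, solutions exist.

Step 2: Find a particular solution using extended Euclidean algorithm.
We get h₀ = -20, g₀ = 25.
Check: 11*-20 + 9*25 = 5 = 5 ✓

Step 3: Write the general solution.
h = -20 + (9/1)t = -20 + 9t
g = 25 - (11/1)t = 25 - 11t
for any integer t.

h = -20 + 9t, g = 25 - 11t for integer t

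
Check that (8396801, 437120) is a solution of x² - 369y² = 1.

Compute x² = 8396801² = 70506267033601
Compute 369y² = 369·437120² = 369·191073894400 = 70506267033600
x² - 369y² = 70506267033601 - 70506267033600 = 1
Since this equals 1, (8396801, 437120) is a solution.

Yes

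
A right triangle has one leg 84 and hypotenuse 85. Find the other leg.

a² = c² - b² = 7225 - 7056 = 169
a = 13

13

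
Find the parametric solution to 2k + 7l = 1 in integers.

Step 1: Compute gcd(2, 7) = 1.
Since 1 divides 1, solutions exist.

Step 2: Find a particular solution using extended Euclidean algorithm.
We get k₀ = -3, l₀ = 1.
Check: 2*-3 + 7*1 = 1 = 1 ✓

Step 3: Write the general solution.
k = -3 + (7/1)t = -3 + 7t
l = 1 - (2/1)t = 1 - 2t
for any integer t.

k = -3 + 7t, l = 1 - 2t for integer t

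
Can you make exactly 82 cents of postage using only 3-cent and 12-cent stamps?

We need non-negative x, y with 3x + 12y = 82.
gcd(3, 12) = 3, and 3 does not divide 82.
No integer solutions exist, so certainly no non-negative ones.

No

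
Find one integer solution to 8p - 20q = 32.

Step 1: Check solvability.
gcd(8, 20) = 4
Since 4 divides 32, solutions exist.

Step 2: Apply extended Euclidean algorithm to find gcd.
We find integers such that 8*x0 + 20*y0 = 4

Step 3: Scale the particular solution.
Multiply by 32/4 = 8:
p = -16, q = -8

Step 4: Verify.
8*(-16) - 20*(-8) = 32 = 32 ✓

p = -16, q = -8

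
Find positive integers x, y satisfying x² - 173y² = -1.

We need x² = 173y² - 1. Try successive y:
y = 1: x² = 173·1² - 1 = 172, not a perfect square
y = 2: x² = 173·2² - 1 = 691, not a perfect square
y = 3: x² = 173·3² - 1 = 1556, not a perfect square
...
y = 85: x² = 173·85² - 1 = 1249924 = 1118² ✓
Check: 1118² - 173·85² = 1249924 - 1249925 = -1 ✓

x = 1118, y = 85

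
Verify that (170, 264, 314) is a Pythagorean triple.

Compute a² + b²:
170² + 264² = 28900 + 69696 = 98596
Compute c²:
314² = 98596
Since 98596 = 98596, it is a Pythagorean triple.

Yes, it is a Pythagorean triple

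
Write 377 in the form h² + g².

We need to find integers h, g > 0 such that h² + g² = 377.
Trying h = 4: g² = 377 - 4² = 377 - 16 = 361
g = 19
Check: 4² + 19² = 16 + 361 = 377 ✓

377 = 4² + 19²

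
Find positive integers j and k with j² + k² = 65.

We need to find integers j, k > 0 such that j² + k² = 65.
Trying j = 1: k² = 65 - 1² = 65 - 1 = 64
k = 8
Check: 1² + 8² = 1 + 64 = 65 ✓

65 = 1² + 8²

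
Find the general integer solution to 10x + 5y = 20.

Step 1: Compute gcd(10, 5) = 5.
Since 5 divides 20, solutions exist.

Step 2: Find a particular solution using extended Euclidean algorithm.
We get x₀ = 0, y₀ = 4.
Check: 10*0 + 5*4 = 20 = 20 ✓

Step 3: Write the general solution.
x = 0 + (5/5)t = 0 + 1t
y = 4 - (10/5)t = 4 - 2t
for any integer t.

x = 0 + 1t, y = 4 - 2t for integer t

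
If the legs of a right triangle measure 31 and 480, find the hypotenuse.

c² = a² + b² = 31² + 480² = 961 + 230400 = 231361
c = 481

481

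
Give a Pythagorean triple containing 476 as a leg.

We need the other leg and hypotenuse such that 476² + x² = c².
Take x = 93, c = 485: 476² + 93² = 226576 + 8649 = 235225 = 485² ✓
Triple: (93, 476, 485)

(93, 476, 485)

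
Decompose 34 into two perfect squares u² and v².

We need to find integers u, v > 0 such that u² + v² = 34.
Trying u = 3: v² = 34 - 3² = 34 - 9 = 25
v = 5
Check: 3² + 5² = 9 + 25 = 34 ✓

34 = 3² + 5²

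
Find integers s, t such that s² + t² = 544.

We need to find integers s, t > 0 such that s² + t² = 544.
Trying s = 12: t² = 544 - 12² = 544 - 144 = 400
t = 20
Check: 12² + 20² = 144 + 400 = 544 ✓

544 = 12² + 20²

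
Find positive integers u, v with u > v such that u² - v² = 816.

Factor: u² - v² = (u+v)(u-v) = 816.
We need two factors of 816 with the same parity.
Use u+v = 408 and u-v = 2 (product 408·2 = 816).
Adding: 2u = 410, so u = 205.
Subtracting: 2v = 406, so v = 203.
Check: 205² - 203² = 42025 - 41209 = 816 ✓

u = 205, v = 203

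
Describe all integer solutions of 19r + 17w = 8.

Step 1: Compute gcd(19, 17) = 1.
Since 1 divides 8, solutions exist.

Step 2: Find a particular solution using extended Euclidean algorithm.
We get r₀ = -64, w₀ = 72.
Check: 19*-64 + 17*72 = 8 = 8 ✓

Step 3: Write the general solution.
r = -64 + (17/1)t = -64 + 17t
w = 72 - (19/1)t = 72 - 19t
for any integer t.

r = -64 + 17t, w = 72 - 19t for integer t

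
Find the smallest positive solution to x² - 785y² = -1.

We need x² = 785y² - 1. Try successive y:
y = 1: x² = 785·1² - 1 = 784 = 28² ✓
Check: 28² - 785·1² = 784 - 785 = -1 ✓

x = 28, y = 1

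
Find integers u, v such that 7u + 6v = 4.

Step 1: Check solvability.
gcd(7, 6) = 1
Since 1 divides 4, solutions exist.

Step 2: Apply extended Euclidean algorithm to find gcd.
We find integers such that 7*x0 + 6*y0 = 1

Step 3: Scale the particular solution.
Multiply by 4/1 = 4:
u = 4, v = -4

Step 4: Verify.
7*(4) + 6*(-4) = 4 = 4 ✓

u = 4, v = -4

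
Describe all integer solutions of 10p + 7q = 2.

Step 1: Compute gcd(10, 7) = 1.
Since 1 divides 2, solutions exist.

Step 2: Find a particular solution using extended Euclidean algorithm.
We get p₀ = -4, q₀ = 6.
Check: 10*-4 + 7*6 = 2 = 2 ✓

Step 3: Write the general solution.
p = -4 + (7/1)t = -4 + 7t
q = 6 - (10/1)t = 6 - 10t
for any integer t.

p = -4 + 7t, q = 6 - 10t for integer t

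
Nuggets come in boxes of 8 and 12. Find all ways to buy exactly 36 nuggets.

We need non-negative integers (x, y) with 8x + 12y = 36.
For each x in 0..4, check if 36 - 8x is a non-negative multiple of 12.
x = 0: 12y = 36, y = 3 ✓
x = 3: 12y = 12, y = 1 ✓

(0 boxes of 8, 3 boxes of 12), (3 boxes of 8, 1 boxes of 12)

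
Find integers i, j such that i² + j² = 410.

We need to find integers i, j > 0 such that i² + j² = 410.
Trying i = 7: j² = 410 - 7² = 410 - 49 = 361
j = 19
Check: 7² + 19² = 49 + 361 = 410 ✓

410 = 7² + 19²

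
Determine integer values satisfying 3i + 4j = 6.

Step 1: Check solvability.
gcd(3, 4) = 1
Since 1 divides 6, solutions exist.

Step 2: Apply extended Euclidean algorithm to find gcd.
We find integers such that 3*x0 + 4*y0 = 1

Step 3: Scale the particular solution.
Multiply by 6/1 = 6:
i = -6, j = 6

Step 4: Verify.
3*(-6) + 4*(6) = 6 = 6 ✓

i = -6, j = 6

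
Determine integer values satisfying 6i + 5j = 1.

Step 1: Check solvability.
gcd(6, 5) = 1
Since 1 divides 1, solutions exist.

Step 2: Apply extended Euclidean algorithm to find gcd.
We find integers such that 6*x0 + 5*y0 = 1

Step 3: Scale the particular solution.
Multiply by 1/1 = 1:
i = 1, j = -1

Step 4: Verify.
6*(1) + 5*(-1) = 1 = 1 ✓

i = 1, j = -1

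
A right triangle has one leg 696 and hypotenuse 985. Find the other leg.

a² = c² - b² = 970225 - 484416 = 485809
a = 697

697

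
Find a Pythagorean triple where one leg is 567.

We need the other leg and hypotenuse such that 567² + x² = c².
Take x = 1020, c = 1167: 567² + 1020² = 321489 + 1040400 = 1361889 = 1167² ✓
Triple: (567, 1020, 1167)

(567, 1020, 1167)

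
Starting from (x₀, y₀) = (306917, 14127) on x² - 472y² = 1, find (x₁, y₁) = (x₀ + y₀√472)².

Solutions to x² - Dy² = 1 are generated by powers of (x₀ + y₀√D).
The next solution satisfies x₁ + y₁√472 = (x₀ + y₀√472)², giving:
x₁ = x₀² + 472y₀² = 306917² + 472·14127² = 94198044889 + 94198044888 = 188396089777
y₁ = 2x₀y₀ = 2·306917·14127 = 8671632918

Verify: 188396089777² - 472·8671632918² = 35493086643263443909729 - 35493086643263443909728 = 1 ✓

x = 188396089777, y = 8671632918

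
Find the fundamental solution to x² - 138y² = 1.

We seek the smallest positive integers (x, y) with x² - 138y² = 1, i.e., x² = 138y² + 1.
Try successive y values:
y = 1: x² = 138·1² + 1 = 139, not a perfect square
y = 2: x² = 138·2² + 1 = 553, not a perfect square
y = 3: x² = 138·3² + 1 = 1243, not a perfect square
... continuing the search (or via continued fractions) ...
y = 4: x² = 138·4² + 1 = 2209, x = 47 ✓

Verify: 47² - 138·4² = 2209 - 2208 = 1 ✓

x = 47, y = 4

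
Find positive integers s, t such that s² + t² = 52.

Search for s with 52 - s² a perfect square.
s = 4: 52 - 4² = 52 - 16 = 36 = 6² ✓
So s = 4, t = 6.

s = 4, t = 6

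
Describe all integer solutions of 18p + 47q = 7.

Step 1: Compute gcd(18, 47) = 1.
Since 1 divides 7, solutions exist.

Step 2: Find a particular solution using extended Euclidean algorithm.
We get p₀ = -91, q₀ = 35.
Check: 18*-91 + 47*35 = 7 = 7 ✓

Step 3: Write the general solution.
p = -91 + (47/1)t = -91 + 47t
q = 35 - (18/1)t = 35 - 18t
for any integer t.

p = -91 + 47t, q = 35 - 18t for integer t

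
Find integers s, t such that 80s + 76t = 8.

Step 1: Check solvability.
gcd(80, 76) = 4
Since 4 divides 8, solutions exist.

Step 2: Apply extended Euclidean algorithm to find gcd.
We find integers such that 80*x0 + 76*y0 = 4

Step 3: Scale the particular solution.
Multiply by 8/4 = 2:
s = 2, t = -2

Step 4: Verify.
80*(2) + 76*(-2) = 8 = 8 ✓

s = 2, t = -2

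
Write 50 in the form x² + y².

We need to find integers x, y > 0 such that x² + y² = 50.
Trying x = 1: y² = 50 - 1² = 50 - 1 = 49
y = 7
Check: 1² + 7² = 1 + 49 = 50 ✓

50 = 1² + 7²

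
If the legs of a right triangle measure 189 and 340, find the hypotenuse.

c² = a² + b² = 189² + 340² = 35721 + 115600 = 151321
c = 389

389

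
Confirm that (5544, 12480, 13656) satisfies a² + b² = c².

Compute a² + b² = 5544² + 12480² = 30735936 + 155750400 = 186486336
Compute c² = 13656² = 186486336
Since 186486336 = 186486336, confirmed.

Yes, it is a Pythagorean triple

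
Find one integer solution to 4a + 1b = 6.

Step 1: Check solvability.
gcd(4, 1) = 1
Since 1 divides 6, solutions exist.

Step 2: Apply extended Euclidean algorithm to find gcd.
We find integers such that 4*x0 + 1*y0 = 1

Step 3: Scale the particular solution.
Multiply by 6/1 = 6:
a = 0, b = 6

Step 4: Verify.
4*(0) + 1*(6) = 6 = 6 ✓

a = 0, b = 6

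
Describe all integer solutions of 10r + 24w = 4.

Step 1: Compute gcd(10, 24) = 2.
Since 2 divides 4, solutions exist.

Step 2: Find a particular solution using extended Euclidean algorithm.
We get r₀ = 10, w₀ = -4.
Check: 10*10 + 24*-4 = 4 = 4 ✓

Step 3: Write the general solution.
r = 10 + (24/2)t = 10 + 12t
w = -4 - (10/2)t = -4 - 5t
for any integer t.

r = 10 + 12t, w = -4 - 5t for integer t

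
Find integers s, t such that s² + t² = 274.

We need to find integers s, t > 0 such that s² + t² = 274.
Trying s = 7: t² = 274 - 7² = 274 - 49 = 225
t = 15
Check: 7² + 15² = 49 + 225 = 274 ✓

274 = 7² + 15²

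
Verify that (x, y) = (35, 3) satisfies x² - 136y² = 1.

Compute x² = 35² = 1225
Compute 136y² = 136·3² = 136·9 = 1224
x² - 136y² = 1225 - 1224 = 1
Since this equals 1, (35, 3) is a solution.

Yes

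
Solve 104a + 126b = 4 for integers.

Step 1: Check solvability.
gcd(104, 126) = 2
Since 2 divides 4, solutions exist.

Step 2: Apply extended Euclidean algorithm to find gcd.
We find integers such that 104*x0 + 126*y0 = 2

Step 3: Scale the particular solution.
Multiply by 4/2 = 2:
a = -46, b = 38

Step 4: Verify.
104*(-46) + 126*(38) = 4 = 4 ✓

a = -46, b = 38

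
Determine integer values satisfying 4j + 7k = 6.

Step 1: Check solvability.
gcd(4, 7) = 1
Since 1 divides 6, solutions exist.

Step 2: Apply extended Euclidean algorithm to find gcd.
We find integers such that 4*x0 + 7*y0 = 1

Step 3: Scale the particular solution.
Multiply by 6/1 = 6:
j = 12, k = -6

Step 4: Verify.
4*(12) + 7*(-6) = 6 = 6 ✓

j = 12, k = -6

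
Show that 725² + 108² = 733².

Compute a² + b² = 725² + 108² = 525625 + 11664 = 537289
Compute c² = 733² = 537289
Since 537289 = 537289, confirmed.

Yes, it is a Pythagorean triple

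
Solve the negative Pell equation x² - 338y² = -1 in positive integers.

We need x² = 338y² - 1. Try successive y:
y = 1: x² = 338·1² - 1 = 337, not a perfect square
y = 2: x² = 338·2² - 1 = 1351, not a perfect square
y = 3: x² = 338·3² - 1 = 3041, not a perfect square
...
y = 13: x² = 338·13² - 1 = 57121 = 239² ✓
Check: 239² - 338·13² = 57121 - 57122 = -1 ✓

x = 239, y = 13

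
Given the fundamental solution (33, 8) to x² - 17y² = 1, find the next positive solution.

Solutions to x² - Dy² = 1 are generated by powers of (x₀ + y₀√D).
The next solution satisfies x₁ + y₁√17 = (x₀ + y₀√17)², giving:
x₁ = x₀² + 17y₀² = 33² + 17·8² = 1089 + 1088 = 2177
y₁ = 2x₀y₀ = 2·33·8 = 528

Verify: 2177² - 17·528² = 4739329 - 4739328 = 1 ✓

x = 2177, y = 528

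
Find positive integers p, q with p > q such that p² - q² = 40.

Factor: p² - q² = (p+q)(p-q) = 40.
We need two factors of 40 with the same parity.
Use p+q = 20 and p-q = 2 (product 20·2 = 40).
Adding: 2p = 22, so p = 11.
Subtracting: 2q = 18, so q = 9.
Check: 11² - 9² = 121 - 81 = 40 ✓

p = 11, q = 9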